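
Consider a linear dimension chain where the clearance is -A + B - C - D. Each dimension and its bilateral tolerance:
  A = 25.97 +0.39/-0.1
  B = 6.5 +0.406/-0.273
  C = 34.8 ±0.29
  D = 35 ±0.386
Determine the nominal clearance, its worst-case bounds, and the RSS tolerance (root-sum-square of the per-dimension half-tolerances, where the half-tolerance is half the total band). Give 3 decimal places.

Stack each dimension's contribution:
  -A: nom -25.970 → Σnom=-25.970; wc +0.100/-0.390 → slack +0.100/-0.390; half-tol=0.245, Σhalf²=0.060025
  +B: nom +6.500 → Σnom=-19.470; wc +0.406/-0.273 → slack +0.506/-0.663; half-tol=0.340, Σhalf²=0.175285
  -C: nom -34.800 → Σnom=-54.270; wc +0.290/-0.290 → slack +0.796/-0.953; half-tol=0.290, Σhalf²=0.259385
  -D: nom -35.000 → Σnom=-89.270; wc +0.386/-0.386 → slack +1.182/-1.339; half-tol=0.386, Σhalf²=0.408381
Nominal = -89.270. Worst-case = [-89.270 - 1.339, -89.270 + 1.182] = [-90.609, -88.088]. RSS = √0.408381 = 0.639.

nominal=-89.270 wc=[-90.609,-88.088] rss=0.639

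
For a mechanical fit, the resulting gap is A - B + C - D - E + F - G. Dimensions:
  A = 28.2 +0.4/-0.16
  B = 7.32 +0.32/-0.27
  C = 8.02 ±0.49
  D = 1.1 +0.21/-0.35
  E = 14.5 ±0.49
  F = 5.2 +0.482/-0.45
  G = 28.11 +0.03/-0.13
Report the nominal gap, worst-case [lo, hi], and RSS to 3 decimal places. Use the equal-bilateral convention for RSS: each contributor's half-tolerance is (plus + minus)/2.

nominal=-9.610 wc=[-11.760,-6.998] rss=0.973

Stack each dimension's contribution:
  +A: nom +28.200 → Σnom=28.200; wc +0.400/-0.160 → slack +0.400/-0.160; half-tol=0.280, Σhalf²=0.078400
  -B: nom -7.320 → Σnom=20.880; wc +0.270/-0.320 → slack +0.670/-0.480; half-tol=0.295, Σhalf²=0.165425
  +C: nom +8.020 → Σnom=28.900; wc +0.490/-0.490 → slack +1.160/-0.970; half-tol=0.490, Σhalf²=0.405525
  -D: nom -1.100 → Σnom=27.800; wc +0.350/-0.210 → slack +1.510/-1.180; half-tol=0.280, Σhalf²=0.483925
  -E: nom -14.500 → Σnom=13.300; wc +0.490/-0.490 → slack +2.000/-1.670; half-tol=0.490, Σhalf²=0.724025
  +F: nom +5.200 → Σnom=18.500; wc +0.482/-0.450 → slack +2.482/-2.120; half-tol=0.466, Σhalf²=0.941181
  -G: nom -28.110 → Σnom=-9.610; wc +0.130/-0.030 → slack +2.612/-2.150; half-tol=0.080, Σhalf²=0.947581
Nominal = -9.610. Worst-case = [-9.610 - 2.150, -9.610 + 2.612] = [-11.760, -6.998]. RSS = √0.947581 = 0.973.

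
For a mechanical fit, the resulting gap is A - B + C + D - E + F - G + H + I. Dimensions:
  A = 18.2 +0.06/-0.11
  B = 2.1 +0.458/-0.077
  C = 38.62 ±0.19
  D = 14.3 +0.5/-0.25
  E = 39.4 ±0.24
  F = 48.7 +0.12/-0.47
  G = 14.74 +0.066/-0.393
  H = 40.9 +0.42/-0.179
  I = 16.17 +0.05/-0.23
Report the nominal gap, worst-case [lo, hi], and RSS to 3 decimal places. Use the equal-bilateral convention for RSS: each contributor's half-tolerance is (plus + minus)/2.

nominal=120.650 wc=[118.457,122.700] rss=0.750

Stack each dimension's contribution:
  +A: nom +18.200 → Σnom=18.200; wc +0.060/-0.110 → slack +0.060/-0.110; half-tol=0.085, Σhalf²=0.007225
  -B: nom -2.100 → Σnom=16.100; wc +0.077/-0.458 → slack +0.137/-0.568; half-tol=0.268, Σhalf²=0.078781
  +C: nom +38.620 → Σnom=54.720; wc +0.190/-0.190 → slack +0.327/-0.758; half-tol=0.190, Σhalf²=0.114881
  +D: nom +14.300 → Σnom=69.020; wc +0.500/-0.250 → slack +0.827/-1.008; half-tol=0.375, Σhalf²=0.255506
  -E: nom -39.400 → Σnom=29.620; wc +0.240/-0.240 → slack +1.067/-1.248; half-tol=0.240, Σhalf²=0.313106
  +F: nom +48.700 → Σnom=78.320; wc +0.120/-0.470 → slack +1.187/-1.718; half-tol=0.295, Σhalf²=0.400131
  -G: nom -14.740 → Σnom=63.580; wc +0.393/-0.066 → slack +1.580/-1.784; half-tol=0.230, Σhalf²=0.452801
  +H: nom +40.900 → Σnom=104.480; wc +0.420/-0.179 → slack +2.000/-1.963; half-tol=0.299, Σhalf²=0.542502
  +I: nom +16.170 → Σnom=120.650; wc +0.050/-0.230 → slack +2.050/-2.193; half-tol=0.140, Σhalf²=0.562102
Nominal = 120.650. Worst-case = [120.650 - 2.193, 120.650 + 2.050] = [118.457, 122.700]. RSS = √0.562102 = 0.750.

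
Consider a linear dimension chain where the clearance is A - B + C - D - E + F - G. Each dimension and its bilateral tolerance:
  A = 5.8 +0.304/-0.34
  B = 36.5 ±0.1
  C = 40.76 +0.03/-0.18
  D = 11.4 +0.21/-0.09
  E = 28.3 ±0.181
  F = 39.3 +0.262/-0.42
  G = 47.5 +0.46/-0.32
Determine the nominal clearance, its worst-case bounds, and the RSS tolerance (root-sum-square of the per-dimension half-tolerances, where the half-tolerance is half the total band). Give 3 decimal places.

Stack each dimension's contribution:
  +A: nom +5.800 → Σnom=5.800; wc +0.304/-0.340 → slack +0.304/-0.340; half-tol=0.322, Σhalf²=0.103684
  -B: nom -36.500 → Σnom=-30.700; wc +0.100/-0.100 → slack +0.404/-0.440; half-tol=0.100, Σhalf²=0.113684
  +C: nom +40.760 → Σnom=10.060; wc +0.030/-0.180 → slack +0.434/-0.620; half-tol=0.105, Σhalf²=0.124709
  -D: nom -11.400 → Σnom=-1.340; wc +0.090/-0.210 → slack +0.524/-0.830; half-tol=0.150, Σhalf²=0.147209
  -E: nom -28.300 → Σnom=-29.640; wc +0.181/-0.181 → slack +0.705/-1.011; half-tol=0.181, Σhalf²=0.179970
  +F: nom +39.300 → Σnom=9.660; wc +0.262/-0.420 → slack +0.967/-1.431; half-tol=0.341, Σhalf²=0.296251
  -G: nom -47.500 → Σnom=-37.840; wc +0.320/-0.460 → slack +1.287/-1.891; half-tol=0.390, Σhalf²=0.448351
Nominal = -37.840. Worst-case = [-37.840 - 1.891, -37.840 + 1.287] = [-39.731, -36.553]. RSS = √0.448351 = 0.670.

nominal=-37.840 wc=[-39.731,-36.553] rss=0.670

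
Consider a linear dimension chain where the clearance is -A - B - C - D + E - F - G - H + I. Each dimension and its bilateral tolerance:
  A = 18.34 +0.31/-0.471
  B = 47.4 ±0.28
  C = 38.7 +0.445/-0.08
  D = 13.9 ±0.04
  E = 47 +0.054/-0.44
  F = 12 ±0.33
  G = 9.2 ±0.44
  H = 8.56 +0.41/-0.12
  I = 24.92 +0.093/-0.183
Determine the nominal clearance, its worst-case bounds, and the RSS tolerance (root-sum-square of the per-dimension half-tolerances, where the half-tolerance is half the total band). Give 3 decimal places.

nominal=-76.180 wc=[-79.058,-74.272] rss=0.868

Stack each dimension's contribution:
  -A: nom -18.340 → Σnom=-18.340; wc +0.471/-0.310 → slack +0.471/-0.310; half-tol=0.390, Σhalf²=0.152490
  -B: nom -47.400 → Σnom=-65.740; wc +0.280/-0.280 → slack +0.751/-0.590; half-tol=0.280, Σhalf²=0.230890
  -C: nom -38.700 → Σnom=-104.440; wc +0.080/-0.445 → slack +0.831/-1.035; half-tol=0.263, Σhalf²=0.299796
  -D: nom -13.900 → Σnom=-118.340; wc +0.040/-0.040 → slack +0.871/-1.075; half-tol=0.040, Σhalf²=0.301396
  +E: nom +47.000 → Σnom=-71.340; wc +0.054/-0.440 → slack +0.925/-1.515; half-tol=0.247, Σhalf²=0.362405
  -F: nom -12.000 → Σnom=-83.340; wc +0.330/-0.330 → slack +1.255/-1.845; half-tol=0.330, Σhalf²=0.471305
  -G: nom -9.200 → Σnom=-92.540; wc +0.440/-0.440 → slack +1.695/-2.285; half-tol=0.440, Σhalf²=0.664905
  -H: nom -8.560 → Σnom=-101.100; wc +0.120/-0.410 → slack +1.815/-2.695; half-tol=0.265, Σhalf²=0.735130
  +I: nom +24.920 → Σnom=-76.180; wc +0.093/-0.183 → slack +1.908/-2.878; half-tol=0.138, Σhalf²=0.754174
Nominal = -76.180. Worst-case = [-76.180 - 2.878, -76.180 + 1.908] = [-79.058, -74.272]. RSS = √0.754174 = 0.868.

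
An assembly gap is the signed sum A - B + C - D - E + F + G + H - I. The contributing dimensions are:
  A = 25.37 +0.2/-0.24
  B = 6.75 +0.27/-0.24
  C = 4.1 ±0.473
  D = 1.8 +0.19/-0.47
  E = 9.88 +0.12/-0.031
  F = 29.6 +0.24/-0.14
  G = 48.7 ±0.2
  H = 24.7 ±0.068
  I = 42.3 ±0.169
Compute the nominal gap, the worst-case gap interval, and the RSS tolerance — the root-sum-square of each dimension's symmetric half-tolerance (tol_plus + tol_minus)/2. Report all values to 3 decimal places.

nominal=71.740 wc=[69.870,73.831] rss=0.749

Stack each dimension's contribution:
  +A: nom +25.370 → Σnom=25.370; wc +0.200/-0.240 → slack +0.200/-0.240; half-tol=0.220, Σhalf²=0.048400
  -B: nom -6.750 → Σnom=18.620; wc +0.240/-0.270 → slack +0.440/-0.510; half-tol=0.255, Σhalf²=0.113425
  +C: nom +4.100 → Σnom=22.720; wc +0.473/-0.473 → slack +0.913/-0.983; half-tol=0.473, Σhalf²=0.337154
  -D: nom -1.800 → Σnom=20.920; wc +0.470/-0.190 → slack +1.383/-1.173; half-tol=0.330, Σhalf²=0.446054
  -E: nom -9.880 → Σnom=11.040; wc +0.031/-0.120 → slack +1.414/-1.293; half-tol=0.075, Σhalf²=0.451754
  +F: nom +29.600 → Σnom=40.640; wc +0.240/-0.140 → slack +1.654/-1.433; half-tol=0.190, Σhalf²=0.487854
  +G: nom +48.700 → Σnom=89.340; wc +0.200/-0.200 → slack +1.854/-1.633; half-tol=0.200, Σhalf²=0.527854
  +H: nom +24.700 → Σnom=114.040; wc +0.068/-0.068 → slack +1.922/-1.701; half-tol=0.068, Σhalf²=0.532478
  -I: nom -42.300 → Σnom=71.740; wc +0.169/-0.169 → slack +2.091/-1.870; half-tol=0.169, Σhalf²=0.561039
Nominal = 71.740. Worst-case = [71.740 - 1.870, 71.740 + 2.091] = [69.870, 73.831]. RSS = √0.561039 = 0.749.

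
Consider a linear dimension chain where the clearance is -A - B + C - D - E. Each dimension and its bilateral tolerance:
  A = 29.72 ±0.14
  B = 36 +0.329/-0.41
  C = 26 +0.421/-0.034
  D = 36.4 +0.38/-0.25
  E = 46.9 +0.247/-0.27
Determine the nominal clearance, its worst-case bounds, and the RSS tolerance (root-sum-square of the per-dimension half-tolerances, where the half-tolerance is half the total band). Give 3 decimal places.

nominal=-123.020 wc=[-124.150,-121.529] rss=0.612

Stack each dimension's contribution:
  -A: nom -29.720 → Σnom=-29.720; wc +0.140/-0.140 → slack +0.140/-0.140; half-tol=0.140, Σhalf²=0.019600
  -B: nom -36.000 → Σnom=-65.720; wc +0.410/-0.329 → slack +0.550/-0.469; half-tol=0.369, Σhalf²=0.156130
  +C: nom +26.000 → Σnom=-39.720; wc +0.421/-0.034 → slack +0.971/-0.503; half-tol=0.227, Σhalf²=0.207886
  -D: nom -36.400 → Σnom=-76.120; wc +0.250/-0.380 → slack +1.221/-0.883; half-tol=0.315, Σhalf²=0.307111
  -E: nom -46.900 → Σnom=-123.020; wc +0.270/-0.247 → slack +1.491/-1.130; half-tol=0.259, Σhalf²=0.373934
Nominal = -123.020. Worst-case = [-123.020 - 1.130, -123.020 + 1.491] = [-124.150, -121.529]. RSS = √0.373934 = 0.612.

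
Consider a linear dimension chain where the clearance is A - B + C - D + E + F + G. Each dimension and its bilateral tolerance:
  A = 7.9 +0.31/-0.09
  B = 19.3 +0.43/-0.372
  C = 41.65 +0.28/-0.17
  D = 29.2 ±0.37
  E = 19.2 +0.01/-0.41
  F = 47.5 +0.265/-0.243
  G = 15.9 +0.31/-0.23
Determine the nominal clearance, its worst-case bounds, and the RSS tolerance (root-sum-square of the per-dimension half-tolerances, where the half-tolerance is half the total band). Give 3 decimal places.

Stack each dimension's contribution:
  +A: nom +7.900 → Σnom=7.900; wc +0.310/-0.090 → slack +0.310/-0.090; half-tol=0.200, Σhalf²=0.040000
  -B: nom -19.300 → Σnom=-11.400; wc +0.372/-0.430 → slack +0.682/-0.520; half-tol=0.401, Σhalf²=0.200801
  +C: nom +41.650 → Σnom=30.250; wc +0.280/-0.170 → slack +0.962/-0.690; half-tol=0.225, Σhalf²=0.251426
  -D: nom -29.200 → Σnom=1.050; wc +0.370/-0.370 → slack +1.332/-1.060; half-tol=0.370, Σhalf²=0.388326
  +E: nom +19.200 → Σnom=20.250; wc +0.010/-0.410 → slack +1.342/-1.470; half-tol=0.210, Σhalf²=0.432426
  +F: nom +47.500 → Σnom=67.750; wc +0.265/-0.243 → slack +1.607/-1.713; half-tol=0.254, Σhalf²=0.496942
  +G: nom +15.900 → Σnom=83.650; wc +0.310/-0.230 → slack +1.917/-1.943; half-tol=0.270, Σhalf²=0.569842
Nominal = 83.650. Worst-case = [83.650 - 1.943, 83.650 + 1.917] = [81.707, 85.567]. RSS = √0.569842 = 0.755.

nominal=83.650 wc=[81.707,85.567] rss=0.755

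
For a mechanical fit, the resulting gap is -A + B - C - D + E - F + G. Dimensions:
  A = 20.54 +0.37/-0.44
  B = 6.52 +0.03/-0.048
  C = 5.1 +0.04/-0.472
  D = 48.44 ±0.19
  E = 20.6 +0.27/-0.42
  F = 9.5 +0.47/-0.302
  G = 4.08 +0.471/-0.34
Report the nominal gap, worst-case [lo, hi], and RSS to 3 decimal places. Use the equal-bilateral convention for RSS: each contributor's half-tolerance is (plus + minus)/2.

nominal=-52.380 wc=[-54.258,-50.205] rss=0.836

Stack each dimension's contribution:
  -A: nom -20.540 → Σnom=-20.540; wc +0.440/-0.370 → slack +0.440/-0.370; half-tol=0.405, Σhalf²=0.164025
  +B: nom +6.520 → Σnom=-14.020; wc +0.030/-0.048 → slack +0.470/-0.418; half-tol=0.039, Σhalf²=0.165546
  -C: nom -5.100 → Σnom=-19.120; wc +0.472/-0.040 → slack +0.942/-0.458; half-tol=0.256, Σhalf²=0.231082
  -D: nom -48.440 → Σnom=-67.560; wc +0.190/-0.190 → slack +1.132/-0.648; half-tol=0.190, Σhalf²=0.267182
  +E: nom +20.600 → Σnom=-46.960; wc +0.270/-0.420 → slack +1.402/-1.068; half-tol=0.345, Σhalf²=0.386207
  -F: nom -9.500 → Σnom=-56.460; wc +0.302/-0.470 → slack +1.704/-1.538; half-tol=0.386, Σhalf²=0.535203
  +G: nom +4.080 → Σnom=-52.380; wc +0.471/-0.340 → slack +2.175/-1.878; half-tol=0.405, Σhalf²=0.699633
Nominal = -52.380. Worst-case = [-52.380 - 1.878, -52.380 + 2.175] = [-54.258, -50.205]. RSS = √0.699633 = 0.836.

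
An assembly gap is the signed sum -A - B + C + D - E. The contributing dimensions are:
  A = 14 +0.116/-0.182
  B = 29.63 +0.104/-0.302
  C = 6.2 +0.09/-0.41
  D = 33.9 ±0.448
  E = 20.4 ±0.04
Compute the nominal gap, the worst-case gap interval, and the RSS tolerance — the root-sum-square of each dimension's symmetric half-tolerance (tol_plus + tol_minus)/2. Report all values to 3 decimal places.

Stack each dimension's contribution:
  -A: nom -14.000 → Σnom=-14.000; wc +0.182/-0.116 → slack +0.182/-0.116; half-tol=0.149, Σhalf²=0.022201
  -B: nom -29.630 → Σnom=-43.630; wc +0.302/-0.104 → slack +0.484/-0.220; half-tol=0.203, Σhalf²=0.063410
  +C: nom +6.200 → Σnom=-37.430; wc +0.090/-0.410 → slack +0.574/-0.630; half-tol=0.250, Σhalf²=0.125910
  +D: nom +33.900 → Σnom=-3.530; wc +0.448/-0.448 → slack +1.022/-1.078; half-tol=0.448, Σhalf²=0.326614
  -E: nom -20.400 → Σnom=-23.930; wc +0.040/-0.040 → slack +1.062/-1.118; half-tol=0.040, Σhalf²=0.328214
Nominal = -23.930. Worst-case = [-23.930 - 1.118, -23.930 + 1.062] = [-25.048, -22.868]. RSS = √0.328214 = 0.573.

nominal=-23.930 wc=[-25.048,-22.868] rss=0.573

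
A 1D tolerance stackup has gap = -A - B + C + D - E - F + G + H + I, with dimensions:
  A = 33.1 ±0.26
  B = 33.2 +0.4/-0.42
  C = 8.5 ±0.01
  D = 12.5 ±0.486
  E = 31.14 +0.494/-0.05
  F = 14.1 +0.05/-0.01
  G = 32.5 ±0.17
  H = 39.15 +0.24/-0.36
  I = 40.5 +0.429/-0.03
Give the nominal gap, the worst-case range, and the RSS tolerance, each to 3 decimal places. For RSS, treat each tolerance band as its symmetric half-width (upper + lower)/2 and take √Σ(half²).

nominal=21.610 wc=[19.350,23.685] rss=0.848

Stack each dimension's contribution:
  -A: nom -33.100 → Σnom=-33.100; wc +0.260/-0.260 → slack +0.260/-0.260; half-tol=0.260, Σhalf²=0.067600
  -B: nom -33.200 → Σnom=-66.300; wc +0.420/-0.400 → slack +0.680/-0.660; half-tol=0.410, Σhalf²=0.235700
  +C: nom +8.500 → Σnom=-57.800; wc +0.010/-0.010 → slack +0.690/-0.670; half-tol=0.010, Σhalf²=0.235800
  +D: nom +12.500 → Σnom=-45.300; wc +0.486/-0.486 → slack +1.176/-1.156; half-tol=0.486, Σhalf²=0.471996
  -E: nom -31.140 → Σnom=-76.440; wc +0.050/-0.494 → slack +1.226/-1.650; half-tol=0.272, Σhalf²=0.545980
  -F: nom -14.100 → Σnom=-90.540; wc +0.010/-0.050 → slack +1.236/-1.700; half-tol=0.030, Σhalf²=0.546880
  +G: nom +32.500 → Σnom=-58.040; wc +0.170/-0.170 → slack +1.406/-1.870; half-tol=0.170, Σhalf²=0.575780
  +H: nom +39.150 → Σnom=-18.890; wc +0.240/-0.360 → slack +1.646/-2.230; half-tol=0.300, Σhalf²=0.665780
  +I: nom +40.500 → Σnom=21.610; wc +0.429/-0.030 → slack +2.075/-2.260; half-tol=0.229, Σhalf²=0.718450
Nominal = 21.610. Worst-case = [21.610 - 2.260, 21.610 + 2.075] = [19.350, 23.685]. RSS = √0.718450 = 0.848.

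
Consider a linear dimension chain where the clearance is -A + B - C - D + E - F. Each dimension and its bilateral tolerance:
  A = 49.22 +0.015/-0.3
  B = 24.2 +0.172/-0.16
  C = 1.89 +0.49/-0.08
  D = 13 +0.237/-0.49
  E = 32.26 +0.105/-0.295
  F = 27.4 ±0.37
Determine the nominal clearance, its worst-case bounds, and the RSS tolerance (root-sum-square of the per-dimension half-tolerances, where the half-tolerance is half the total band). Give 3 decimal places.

Stack each dimension's contribution:
  -A: nom -49.220 → Σnom=-49.220; wc +0.300/-0.015 → slack +0.300/-0.015; half-tol=0.158, Σhalf²=0.024806
  +B: nom +24.200 → Σnom=-25.020; wc +0.172/-0.160 → slack +0.472/-0.175; half-tol=0.166, Σhalf²=0.052362
  -C: nom -1.890 → Σnom=-26.910; wc +0.080/-0.490 → slack +0.552/-0.665; half-tol=0.285, Σhalf²=0.133587
  -D: nom -13.000 → Σnom=-39.910; wc +0.490/-0.237 → slack +1.042/-0.902; half-tol=0.363, Σhalf²=0.265719
  +E: nom +32.260 → Σnom=-7.650; wc +0.105/-0.295 → slack +1.147/-1.197; half-tol=0.200, Σhalf²=0.305719
  -F: nom -27.400 → Σnom=-35.050; wc +0.370/-0.370 → slack +1.517/-1.567; half-tol=0.370, Σhalf²=0.442619
Nominal = -35.050. Worst-case = [-35.050 - 1.567, -35.050 + 1.517] = [-36.617, -33.533]. RSS = √0.442619 = 0.665.

nominal=-35.050 wc=[-36.617,-33.533] rss=0.665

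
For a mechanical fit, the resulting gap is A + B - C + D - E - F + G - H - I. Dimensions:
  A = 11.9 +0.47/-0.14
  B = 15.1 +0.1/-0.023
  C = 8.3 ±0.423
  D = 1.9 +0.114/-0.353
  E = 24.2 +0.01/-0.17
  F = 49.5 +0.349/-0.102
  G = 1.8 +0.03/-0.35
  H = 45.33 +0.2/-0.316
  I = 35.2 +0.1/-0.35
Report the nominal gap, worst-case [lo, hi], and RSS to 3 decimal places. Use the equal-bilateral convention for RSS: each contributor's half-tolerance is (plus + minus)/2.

nominal=-131.830 wc=[-133.778,-129.755] rss=0.737

Stack each dimension's contribution:
  +A: nom +11.900 → Σnom=11.900; wc +0.470/-0.140 → slack +0.470/-0.140; half-tol=0.305, Σhalf²=0.093025
  +B: nom +15.100 → Σnom=27.000; wc +0.100/-0.023 → slack +0.570/-0.163; half-tol=0.061, Σhalf²=0.096807
  -C: nom -8.300 → Σnom=18.700; wc +0.423/-0.423 → slack +0.993/-0.586; half-tol=0.423, Σhalf²=0.275736
  +D: nom +1.900 → Σnom=20.600; wc +0.114/-0.353 → slack +1.107/-0.939; half-tol=0.233, Σhalf²=0.330258
  -E: nom -24.200 → Σnom=-3.600; wc +0.170/-0.010 → slack +1.277/-0.949; half-tol=0.090, Σhalf²=0.338358
  -F: nom -49.500 → Σnom=-53.100; wc +0.102/-0.349 → slack +1.379/-1.298; half-tol=0.225, Σhalf²=0.389209
  +G: nom +1.800 → Σnom=-51.300; wc +0.030/-0.350 → slack +1.409/-1.648; half-tol=0.190, Σhalf²=0.425309
  -H: nom -45.330 → Σnom=-96.630; wc +0.316/-0.200 → slack +1.725/-1.848; half-tol=0.258, Σhalf²=0.491873
  -I: nom -35.200 → Σnom=-131.830; wc +0.350/-0.100 → slack +2.075/-1.948; half-tol=0.225, Σhalf²=0.542498
Nominal = -131.830. Worst-case = [-131.830 - 1.948, -131.830 + 2.075] = [-133.778, -129.755]. RSS = √0.542498 = 0.737.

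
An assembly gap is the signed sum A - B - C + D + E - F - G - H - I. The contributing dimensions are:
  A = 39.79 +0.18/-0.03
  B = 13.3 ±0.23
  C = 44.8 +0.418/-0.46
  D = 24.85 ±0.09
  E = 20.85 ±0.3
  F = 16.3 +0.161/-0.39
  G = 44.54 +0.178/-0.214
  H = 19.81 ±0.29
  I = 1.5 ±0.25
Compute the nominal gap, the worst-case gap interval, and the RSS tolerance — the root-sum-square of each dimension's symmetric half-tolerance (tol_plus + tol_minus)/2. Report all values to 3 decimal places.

nominal=-54.760 wc=[-56.707,-52.356] rss=0.785

Stack each dimension's contribution:
  +A: nom +39.790 → Σnom=39.790; wc +0.180/-0.030 → slack +0.180/-0.030; half-tol=0.105, Σhalf²=0.011025
  -B: nom -13.300 → Σnom=26.490; wc +0.230/-0.230 → slack +0.410/-0.260; half-tol=0.230, Σhalf²=0.063925
  -C: nom -44.800 → Σnom=-18.310; wc +0.460/-0.418 → slack +0.870/-0.678; half-tol=0.439, Σhalf²=0.256646
  +D: nom +24.850 → Σnom=6.540; wc +0.090/-0.090 → slack +0.960/-0.768; half-tol=0.090, Σhalf²=0.264746
  +E: nom +20.850 → Σnom=27.390; wc +0.300/-0.300 → slack +1.260/-1.068; half-tol=0.300, Σhalf²=0.354746
  -F: nom -16.300 → Σnom=11.090; wc +0.390/-0.161 → slack +1.650/-1.229; half-tol=0.276, Σhalf²=0.430646
  -G: nom -44.540 → Σnom=-33.450; wc +0.214/-0.178 → slack +1.864/-1.407; half-tol=0.196, Σhalf²=0.469062
  -H: nom -19.810 → Σnom=-53.260; wc +0.290/-0.290 → slack +2.154/-1.697; half-tol=0.290, Σhalf²=0.553162
  -I: nom -1.500 → Σnom=-54.760; wc +0.250/-0.250 → slack +2.404/-1.947; half-tol=0.250, Σhalf²=0.615662
Nominal = -54.760. Worst-case = [-54.760 - 1.947, -54.760 + 2.404] = [-56.707, -52.356]. RSS = √0.615662 = 0.785.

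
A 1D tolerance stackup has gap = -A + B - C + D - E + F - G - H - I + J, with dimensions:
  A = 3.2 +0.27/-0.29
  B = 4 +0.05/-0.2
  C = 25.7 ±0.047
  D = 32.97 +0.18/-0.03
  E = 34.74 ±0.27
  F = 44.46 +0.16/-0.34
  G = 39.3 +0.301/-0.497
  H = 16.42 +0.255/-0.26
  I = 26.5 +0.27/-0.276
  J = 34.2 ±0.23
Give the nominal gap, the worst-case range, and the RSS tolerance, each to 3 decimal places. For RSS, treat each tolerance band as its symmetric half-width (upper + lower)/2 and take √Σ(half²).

Stack each dimension's contribution:
  -A: nom -3.200 → Σnom=-3.200; wc +0.290/-0.270 → slack +0.290/-0.270; half-tol=0.280, Σhalf²=0.078400
  +B: nom +4.000 → Σnom=0.800; wc +0.050/-0.200 → slack +0.340/-0.470; half-tol=0.125, Σhalf²=0.094025
  -C: nom -25.700 → Σnom=-24.900; wc +0.047/-0.047 → slack +0.387/-0.517; half-tol=0.047, Σhalf²=0.096234
  +D: nom +32.970 → Σnom=8.070; wc +0.180/-0.030 → slack +0.567/-0.547; half-tol=0.105, Σhalf²=0.107259
  -E: nom -34.740 → Σnom=-26.670; wc +0.270/-0.270 → slack +0.837/-0.817; half-tol=0.270, Σhalf²=0.180159
  +F: nom +44.460 → Σnom=17.790; wc +0.160/-0.340 → slack +0.997/-1.157; half-tol=0.250, Σhalf²=0.242659
  -G: nom -39.300 → Σnom=-21.510; wc +0.497/-0.301 → slack +1.494/-1.458; half-tol=0.399, Σhalf²=0.401860
  -H: nom -16.420 → Σnom=-37.930; wc +0.260/-0.255 → slack +1.754/-1.713; half-tol=0.258, Σhalf²=0.468166
  -I: nom -26.500 → Σnom=-64.430; wc +0.276/-0.270 → slack +2.030/-1.983; half-tol=0.273, Σhalf²=0.542695
  +J: nom +34.200 → Σnom=-30.230; wc +0.230/-0.230 → slack +2.260/-2.213; half-tol=0.230, Σhalf²=0.595595
Nominal = -30.230. Worst-case = [-30.230 - 2.213, -30.230 + 2.260] = [-32.443, -27.970]. RSS = √0.595595 = 0.772.

nominal=-30.230 wc=[-32.443,-27.970] rss=0.772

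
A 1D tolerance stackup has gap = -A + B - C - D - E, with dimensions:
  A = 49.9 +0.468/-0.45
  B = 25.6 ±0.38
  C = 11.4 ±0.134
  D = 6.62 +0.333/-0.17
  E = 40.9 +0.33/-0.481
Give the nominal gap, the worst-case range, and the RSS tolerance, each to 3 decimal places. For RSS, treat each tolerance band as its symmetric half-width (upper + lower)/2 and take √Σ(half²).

Stack each dimension's contribution:
  -A: nom -49.900 → Σnom=-49.900; wc +0.450/-0.468 → slack +0.450/-0.468; half-tol=0.459, Σhalf²=0.210681
  +B: nom +25.600 → Σnom=-24.300; wc +0.380/-0.380 → slack +0.830/-0.848; half-tol=0.380, Σhalf²=0.355081
  -C: nom -11.400 → Σnom=-35.700; wc +0.134/-0.134 → slack +0.964/-0.982; half-tol=0.134, Σhalf²=0.373037
  -D: nom -6.620 → Σnom=-42.320; wc +0.170/-0.333 → slack +1.134/-1.315; half-tol=0.252, Σhalf²=0.436289
  -E: nom -40.900 → Σnom=-83.220; wc +0.481/-0.330 → slack +1.615/-1.645; half-tol=0.405, Σhalf²=0.600719
Nominal = -83.220. Worst-case = [-83.220 - 1.645, -83.220 + 1.615] = [-84.865, -81.605]. RSS = √0.600719 = 0.775.

nominal=-83.220 wc=[-84.865,-81.605] rss=0.775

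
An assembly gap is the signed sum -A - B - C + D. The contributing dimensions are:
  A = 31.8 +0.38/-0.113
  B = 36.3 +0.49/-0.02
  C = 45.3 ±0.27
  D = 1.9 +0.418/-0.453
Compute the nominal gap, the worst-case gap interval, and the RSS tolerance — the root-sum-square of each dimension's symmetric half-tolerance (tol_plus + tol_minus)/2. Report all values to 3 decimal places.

nominal=-111.500 wc=[-113.093,-110.679] rss=0.623

Stack each dimension's contribution:
  -A: nom -31.800 → Σnom=-31.800; wc +0.113/-0.380 → slack +0.113/-0.380; half-tol=0.246, Σhalf²=0.060762
  -B: nom -36.300 → Σnom=-68.100; wc +0.020/-0.490 → slack +0.133/-0.870; half-tol=0.255, Σhalf²=0.125787
  -C: nom -45.300 → Σnom=-113.400; wc +0.270/-0.270 → slack +0.403/-1.140; half-tol=0.270, Σhalf²=0.198687
  +D: nom +1.900 → Σnom=-111.500; wc +0.418/-0.453 → slack +0.821/-1.593; half-tol=0.435, Σhalf²=0.388347
Nominal = -111.500. Worst-case = [-111.500 - 1.593, -111.500 + 0.821] = [-113.093, -110.679]. RSS = √0.388347 = 0.623.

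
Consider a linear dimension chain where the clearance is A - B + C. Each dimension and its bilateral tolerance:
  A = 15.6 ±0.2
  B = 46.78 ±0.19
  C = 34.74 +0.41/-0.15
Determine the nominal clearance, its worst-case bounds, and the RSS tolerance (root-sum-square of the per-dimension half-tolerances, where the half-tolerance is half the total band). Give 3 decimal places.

Stack each dimension's contribution:
  +A: nom +15.600 → Σnom=15.600; wc +0.200/-0.200 → slack +0.200/-0.200; half-tol=0.200, Σhalf²=0.040000
  -B: nom -46.780 → Σnom=-31.180; wc +0.190/-0.190 → slack +0.390/-0.390; half-tol=0.190, Σhalf²=0.076100
  +C: nom +34.740 → Σnom=3.560; wc +0.410/-0.150 → slack +0.800/-0.540; half-tol=0.280, Σhalf²=0.154500
Nominal = 3.560. Worst-case = [3.560 - 0.540, 3.560 + 0.800] = [3.020, 4.360]. RSS = √0.154500 = 0.393.

nominal=3.560 wc=[3.020,4.360] rss=0.393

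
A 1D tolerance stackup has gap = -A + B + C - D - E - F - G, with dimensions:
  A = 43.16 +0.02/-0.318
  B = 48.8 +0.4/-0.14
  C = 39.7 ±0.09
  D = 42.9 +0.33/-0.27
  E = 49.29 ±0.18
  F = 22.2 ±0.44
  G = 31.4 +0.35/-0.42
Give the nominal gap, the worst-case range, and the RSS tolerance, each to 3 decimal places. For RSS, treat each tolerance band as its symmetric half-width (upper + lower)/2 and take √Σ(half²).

nominal=-100.450 wc=[-102.000,-98.332] rss=0.757

Stack each dimension's contribution:
  -A: nom -43.160 → Σnom=-43.160; wc +0.318/-0.020 → slack +0.318/-0.020; half-tol=0.169, Σhalf²=0.028561
  +B: nom +48.800 → Σnom=5.640; wc +0.400/-0.140 → slack +0.718/-0.160; half-tol=0.270, Σhalf²=0.101461
  +C: nom +39.700 → Σnom=45.340; wc +0.090/-0.090 → slack +0.808/-0.250; half-tol=0.090, Σhalf²=0.109561
  -D: nom -42.900 → Σnom=2.440; wc +0.270/-0.330 → slack +1.078/-0.580; half-tol=0.300, Σhalf²=0.199561
  -E: nom -49.290 → Σnom=-46.850; wc +0.180/-0.180 → slack +1.258/-0.760; half-tol=0.180, Σhalf²=0.231961
  -F: nom -22.200 → Σnom=-69.050; wc +0.440/-0.440 → slack +1.698/-1.200; half-tol=0.440, Σhalf²=0.425561
  -G: nom -31.400 → Σnom=-100.450; wc +0.420/-0.350 → slack +2.118/-1.550; half-tol=0.385, Σhalf²=0.573786
Nominal = -100.450. Worst-case = [-100.450 - 1.550, -100.450 + 2.118] = [-102.000, -98.332]. RSS = √0.573786 = 0.757.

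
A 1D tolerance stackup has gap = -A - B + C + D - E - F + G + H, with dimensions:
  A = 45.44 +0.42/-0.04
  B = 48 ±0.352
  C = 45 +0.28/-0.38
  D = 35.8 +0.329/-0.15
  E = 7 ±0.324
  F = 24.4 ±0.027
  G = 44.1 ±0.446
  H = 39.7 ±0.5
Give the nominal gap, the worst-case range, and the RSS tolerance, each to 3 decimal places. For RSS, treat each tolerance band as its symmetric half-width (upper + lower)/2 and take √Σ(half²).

Stack each dimension's contribution:
  -A: nom -45.440 → Σnom=-45.440; wc +0.040/-0.420 → slack +0.040/-0.420; half-tol=0.230, Σhalf²=0.052900
  -B: nom -48.000 → Σnom=-93.440; wc +0.352/-0.352 → slack +0.392/-0.772; half-tol=0.352, Σhalf²=0.176804
  +C: nom +45.000 → Σnom=-48.440; wc +0.280/-0.380 → slack +0.672/-1.152; half-tol=0.330, Σhalf²=0.285704
  +D: nom +35.800 → Σnom=-12.640; wc +0.329/-0.150 → slack +1.001/-1.302; half-tol=0.239, Σhalf²=0.343064
  -E: nom -7.000 → Σnom=-19.640; wc +0.324/-0.324 → slack +1.325/-1.626; half-tol=0.324, Σhalf²=0.448040
  -F: nom -24.400 → Σnom=-44.040; wc +0.027/-0.027 → slack +1.352/-1.653; half-tol=0.027, Σhalf²=0.448769
  +G: nom +44.100 → Σnom=0.060; wc +0.446/-0.446 → slack +1.798/-2.099; half-tol=0.446, Σhalf²=0.647685
  +H: nom +39.700 → Σnom=39.760; wc +0.500/-0.500 → slack +2.298/-2.599; half-tol=0.500, Σhalf²=0.897685
Nominal = 39.760. Worst-case = [39.760 - 2.599, 39.760 + 2.298] = [37.161, 42.058]. RSS = √0.897685 = 0.947.

nominal=39.760 wc=[37.161,42.058] rss=0.947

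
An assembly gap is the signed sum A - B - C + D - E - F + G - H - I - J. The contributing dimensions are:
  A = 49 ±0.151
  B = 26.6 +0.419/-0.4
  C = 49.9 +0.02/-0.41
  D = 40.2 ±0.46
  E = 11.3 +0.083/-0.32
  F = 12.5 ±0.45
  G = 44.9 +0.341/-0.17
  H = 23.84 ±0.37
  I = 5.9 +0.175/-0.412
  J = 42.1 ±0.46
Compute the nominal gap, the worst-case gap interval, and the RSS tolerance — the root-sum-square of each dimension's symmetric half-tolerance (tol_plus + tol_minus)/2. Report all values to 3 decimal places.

nominal=-38.040 wc=[-40.798,-34.266] rss=1.091

Stack each dimension's contribution:
  +A: nom +49.000 → Σnom=49.000; wc +0.151/-0.151 → slack +0.151/-0.151; half-tol=0.151, Σhalf²=0.022801
  -B: nom -26.600 → Σnom=22.400; wc +0.400/-0.419 → slack +0.551/-0.570; half-tol=0.409, Σhalf²=0.190491
  -C: nom -49.900 → Σnom=-27.500; wc +0.410/-0.020 → slack +0.961/-0.590; half-tol=0.215, Σhalf²=0.236716
  +D: nom +40.200 → Σnom=12.700; wc +0.460/-0.460 → slack +1.421/-1.050; half-tol=0.460, Σhalf²=0.448316
  -E: nom -11.300 → Σnom=1.400; wc +0.320/-0.083 → slack +1.741/-1.133; half-tol=0.202, Σhalf²=0.488918
  -F: nom -12.500 → Σnom=-11.100; wc +0.450/-0.450 → slack +2.191/-1.583; half-tol=0.450, Σhalf²=0.691418
  +G: nom +44.900 → Σnom=33.800; wc +0.341/-0.170 → slack +2.532/-1.753; half-tol=0.256, Σhalf²=0.756699
  -H: nom -23.840 → Σnom=9.960; wc +0.370/-0.370 → slack +2.902/-2.123; half-tol=0.370, Σhalf²=0.893599
  -I: nom -5.900 → Σnom=4.060; wc +0.412/-0.175 → slack +3.314/-2.298; half-tol=0.293, Σhalf²=0.979741
  -J: nom -42.100 → Σnom=-38.040; wc +0.460/-0.460 → slack +3.774/-2.758; half-tol=0.460, Σhalf²=1.191341
Nominal = -38.040. Worst-case = [-38.040 - 2.758, -38.040 + 3.774] = [-40.798, -34.266]. RSS = √1.191341 = 1.091.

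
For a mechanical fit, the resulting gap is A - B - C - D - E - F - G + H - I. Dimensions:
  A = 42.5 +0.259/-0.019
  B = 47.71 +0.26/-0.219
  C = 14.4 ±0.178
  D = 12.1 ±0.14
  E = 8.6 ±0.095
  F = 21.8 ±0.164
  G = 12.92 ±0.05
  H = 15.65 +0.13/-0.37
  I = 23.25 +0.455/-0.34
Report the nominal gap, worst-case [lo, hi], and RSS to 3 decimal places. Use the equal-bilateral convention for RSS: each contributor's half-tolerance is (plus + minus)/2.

Stack each dimension's contribution:
  +A: nom +42.500 → Σnom=42.500; wc +0.259/-0.019 → slack +0.259/-0.019; half-tol=0.139, Σhalf²=0.019321
  -B: nom -47.710 → Σnom=-5.210; wc +0.219/-0.260 → slack +0.478/-0.279; half-tol=0.239, Σhalf²=0.076681
  -C: nom -14.400 → Σnom=-19.610; wc +0.178/-0.178 → slack +0.656/-0.457; half-tol=0.178, Σhalf²=0.108365
  -D: nom -12.100 → Σnom=-31.710; wc +0.140/-0.140 → slack +0.796/-0.597; half-tol=0.140, Σhalf²=0.127965
  -E: nom -8.600 → Σnom=-40.310; wc +0.095/-0.095 → slack +0.891/-0.692; half-tol=0.095, Σhalf²=0.136990
  -F: nom -21.800 → Σnom=-62.110; wc +0.164/-0.164 → slack +1.055/-0.856; half-tol=0.164, Σhalf²=0.163886
  -G: nom -12.920 → Σnom=-75.030; wc +0.050/-0.050 → slack +1.105/-0.906; half-tol=0.050, Σhalf²=0.166386
  +H: nom +15.650 → Σnom=-59.380; wc +0.130/-0.370 → slack +1.235/-1.276; half-tol=0.250, Σhalf²=0.228886
  -I: nom -23.250 → Σnom=-82.630; wc +0.340/-0.455 → slack +1.575/-1.731; half-tol=0.398, Σhalf²=0.386893
Nominal = -82.630. Worst-case = [-82.630 - 1.731, -82.630 + 1.575] = [-84.361, -81.055]. RSS = √0.386893 = 0.622.

nominal=-82.630 wc=[-84.361,-81.055] rss=0.622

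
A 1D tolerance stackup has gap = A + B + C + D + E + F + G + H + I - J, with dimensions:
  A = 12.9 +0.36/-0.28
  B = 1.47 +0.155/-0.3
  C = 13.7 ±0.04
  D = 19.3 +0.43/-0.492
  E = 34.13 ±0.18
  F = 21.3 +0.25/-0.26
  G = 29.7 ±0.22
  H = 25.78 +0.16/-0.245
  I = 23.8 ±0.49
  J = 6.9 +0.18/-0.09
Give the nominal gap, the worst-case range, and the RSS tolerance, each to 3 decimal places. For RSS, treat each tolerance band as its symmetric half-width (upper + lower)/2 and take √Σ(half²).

nominal=175.180 wc=[172.493,177.555] rss=0.902

Stack each dimension's contribution:
  +A: nom +12.900 → Σnom=12.900; wc +0.360/-0.280 → slack +0.360/-0.280; half-tol=0.320, Σhalf²=0.102400
  +B: nom +1.470 → Σnom=14.370; wc +0.155/-0.300 → slack +0.515/-0.580; half-tol=0.227, Σhalf²=0.154156
  +C: nom +13.700 → Σnom=28.070; wc +0.040/-0.040 → slack +0.555/-0.620; half-tol=0.040, Σhalf²=0.155756
  +D: nom +19.300 → Σnom=47.370; wc +0.430/-0.492 → slack +0.985/-1.112; half-tol=0.461, Σhalf²=0.368277
  +E: nom +34.130 → Σnom=81.500; wc +0.180/-0.180 → slack +1.165/-1.292; half-tol=0.180, Σhalf²=0.400677
  +F: nom +21.300 → Σnom=102.800; wc +0.250/-0.260 → slack +1.415/-1.552; half-tol=0.255, Σhalf²=0.465702
  +G: nom +29.700 → Σnom=132.500; wc +0.220/-0.220 → slack +1.635/-1.772; half-tol=0.220, Σhalf²=0.514102
  +H: nom +25.780 → Σnom=158.280; wc +0.160/-0.245 → slack +1.795/-2.017; half-tol=0.203, Σhalf²=0.555108
  +I: nom +23.800 → Σnom=182.080; wc +0.490/-0.490 → slack +2.285/-2.507; half-tol=0.490, Σhalf²=0.795208
  -J: nom -6.900 → Σnom=175.180; wc +0.090/-0.180 → slack +2.375/-2.687; half-tol=0.135, Σhalf²=0.813433
Nominal = 175.180. Worst-case = [175.180 - 2.687, 175.180 + 2.375] = [172.493, 177.555]. RSS = √0.813433 = 0.902.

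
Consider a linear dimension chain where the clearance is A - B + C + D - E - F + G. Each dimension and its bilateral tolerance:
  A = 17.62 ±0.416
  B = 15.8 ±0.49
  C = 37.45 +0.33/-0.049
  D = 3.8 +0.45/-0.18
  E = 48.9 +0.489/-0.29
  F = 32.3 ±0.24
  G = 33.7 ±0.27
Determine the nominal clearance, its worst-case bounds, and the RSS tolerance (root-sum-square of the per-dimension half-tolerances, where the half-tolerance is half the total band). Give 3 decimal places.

Stack each dimension's contribution:
  +A: nom +17.620 → Σnom=17.620; wc +0.416/-0.416 → slack +0.416/-0.416; half-tol=0.416, Σhalf²=0.173056
  -B: nom -15.800 → Σnom=1.820; wc +0.490/-0.490 → slack +0.906/-0.906; half-tol=0.490, Σhalf²=0.413156
  +C: nom +37.450 → Σnom=39.270; wc +0.330/-0.049 → slack +1.236/-0.955; half-tol=0.190, Σhalf²=0.449066
  +D: nom +3.800 → Σnom=43.070; wc +0.450/-0.180 → slack +1.686/-1.135; half-tol=0.315, Σhalf²=0.548291
  -E: nom -48.900 → Σnom=-5.830; wc +0.290/-0.489 → slack +1.976/-1.624; half-tol=0.389, Σhalf²=0.700001
  -F: nom -32.300 → Σnom=-38.130; wc +0.240/-0.240 → slack +2.216/-1.864; half-tol=0.240, Σhalf²=0.757601
  +G: nom +33.700 → Σnom=-4.430; wc +0.270/-0.270 → slack +2.486/-2.134; half-tol=0.270, Σhalf²=0.830501
Nominal = -4.430. Worst-case = [-4.430 - 2.134, -4.430 + 2.486] = [-6.564, -1.944]. RSS = √0.830501 = 0.911.

nominal=-4.430 wc=[-6.564,-1.944] rss=0.911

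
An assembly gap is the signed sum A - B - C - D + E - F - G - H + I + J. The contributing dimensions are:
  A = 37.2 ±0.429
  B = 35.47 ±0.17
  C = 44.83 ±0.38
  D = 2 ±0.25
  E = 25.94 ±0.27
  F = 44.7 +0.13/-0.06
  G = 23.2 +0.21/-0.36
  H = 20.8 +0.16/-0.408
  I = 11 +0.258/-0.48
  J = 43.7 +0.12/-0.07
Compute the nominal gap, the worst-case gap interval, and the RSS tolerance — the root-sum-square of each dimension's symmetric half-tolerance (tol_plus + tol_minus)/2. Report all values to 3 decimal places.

Stack each dimension's contribution:
  +A: nom +37.200 → Σnom=37.200; wc +0.429/-0.429 → slack +0.429/-0.429; half-tol=0.429, Σhalf²=0.184041
  -B: nom -35.470 → Σnom=1.730; wc +0.170/-0.170 → slack +0.599/-0.599; half-tol=0.170, Σhalf²=0.212941
  -C: nom -44.830 → Σnom=-43.100; wc +0.380/-0.380 → slack +0.979/-0.979; half-tol=0.380, Σhalf²=0.357341
  -D: nom -2.000 → Σnom=-45.100; wc +0.250/-0.250 → slack +1.229/-1.229; half-tol=0.250, Σhalf²=0.419841
  +E: nom +25.940 → Σnom=-19.160; wc +0.270/-0.270 → slack +1.499/-1.499; half-tol=0.270, Σhalf²=0.492741
  -F: nom -44.700 → Σnom=-63.860; wc +0.060/-0.130 → slack +1.559/-1.629; half-tol=0.095, Σhalf²=0.501766
  -G: nom -23.200 → Σnom=-87.060; wc +0.360/-0.210 → slack +1.919/-1.839; half-tol=0.285, Σhalf²=0.582991
  -H: nom -20.800 → Σnom=-107.860; wc +0.408/-0.160 → slack +2.327/-1.999; half-tol=0.284, Σhalf²=0.663647
  +I: nom +11.000 → Σnom=-96.860; wc +0.258/-0.480 → slack +2.585/-2.479; half-tol=0.369, Σhalf²=0.799808
  +J: nom +43.700 → Σnom=-53.160; wc +0.120/-0.070 → slack +2.705/-2.549; half-tol=0.095, Σhalf²=0.808833
Nominal = -53.160. Worst-case = [-53.160 - 2.549, -53.160 + 2.705] = [-55.709, -50.455]. RSS = √0.808833 = 0.899.

nominal=-53.160 wc=[-55.709,-50.455] rss=0.899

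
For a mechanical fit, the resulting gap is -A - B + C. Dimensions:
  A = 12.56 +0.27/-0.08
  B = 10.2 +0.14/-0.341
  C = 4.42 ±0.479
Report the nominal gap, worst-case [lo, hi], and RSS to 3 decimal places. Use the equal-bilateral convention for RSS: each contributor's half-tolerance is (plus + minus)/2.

nominal=-18.340 wc=[-19.229,-17.440] rss=0.564

Stack each dimension's contribution:
  -A: nom -12.560 → Σnom=-12.560; wc +0.080/-0.270 → slack +0.080/-0.270; half-tol=0.175, Σhalf²=0.030625
  -B: nom -10.200 → Σnom=-22.760; wc +0.341/-0.140 → slack +0.421/-0.410; half-tol=0.241, Σhalf²=0.088465
  +C: nom +4.420 → Σnom=-18.340; wc +0.479/-0.479 → slack +0.900/-0.889; half-tol=0.479, Σhalf²=0.317906
Nominal = -18.340. Worst-case = [-18.340 - 0.889, -18.340 + 0.900] = [-19.229, -17.440]. RSS = √0.317906 = 0.564.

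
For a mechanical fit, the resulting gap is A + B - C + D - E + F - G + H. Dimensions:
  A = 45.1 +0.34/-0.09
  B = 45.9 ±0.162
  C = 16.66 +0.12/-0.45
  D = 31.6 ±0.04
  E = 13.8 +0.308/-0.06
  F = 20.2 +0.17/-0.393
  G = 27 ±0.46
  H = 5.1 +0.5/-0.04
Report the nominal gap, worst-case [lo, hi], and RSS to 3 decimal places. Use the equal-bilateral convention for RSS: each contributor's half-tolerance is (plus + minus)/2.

Stack each dimension's contribution:
  +A: nom +45.100 → Σnom=45.100; wc +0.340/-0.090 → slack +0.340/-0.090; half-tol=0.215, Σhalf²=0.046225
  +B: nom +45.900 → Σnom=91.000; wc +0.162/-0.162 → slack +0.502/-0.252; half-tol=0.162, Σhalf²=0.072469
  -C: nom -16.660 → Σnom=74.340; wc +0.450/-0.120 → slack +0.952/-0.372; half-tol=0.285, Σhalf²=0.153694
  +D: nom +31.600 → Σnom=105.940; wc +0.040/-0.040 → slack +0.992/-0.412; half-tol=0.040, Σhalf²=0.155294
  -E: nom -13.800 → Σnom=92.140; wc +0.060/-0.308 → slack +1.052/-0.720; half-tol=0.184, Σhalf²=0.189150
  +F: nom +20.200 → Σnom=112.340; wc +0.170/-0.393 → slack +1.222/-1.113; half-tol=0.282, Σhalf²=0.268392
  -G: nom -27.000 → Σnom=85.340; wc +0.460/-0.460 → slack +1.682/-1.573; half-tol=0.460, Σhalf²=0.479992
  +H: nom +5.100 → Σnom=90.440; wc +0.500/-0.040 → slack +2.182/-1.613; half-tol=0.270, Σhalf²=0.552892
Nominal = 90.440. Worst-case = [90.440 - 1.613, 90.440 + 2.182] = [88.827, 92.622]. RSS = √0.552892 = 0.744.

nominal=90.440 wc=[88.827,92.622] rss=0.744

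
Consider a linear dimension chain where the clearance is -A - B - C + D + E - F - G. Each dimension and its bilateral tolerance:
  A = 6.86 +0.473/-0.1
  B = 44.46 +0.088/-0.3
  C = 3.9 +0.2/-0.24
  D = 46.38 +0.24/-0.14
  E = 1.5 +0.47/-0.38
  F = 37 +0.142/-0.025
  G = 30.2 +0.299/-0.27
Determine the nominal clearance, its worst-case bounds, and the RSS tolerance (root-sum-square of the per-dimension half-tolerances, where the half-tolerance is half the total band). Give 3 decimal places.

Stack each dimension's contribution:
  -A: nom -6.860 → Σnom=-6.860; wc +0.100/-0.473 → slack +0.100/-0.473; half-tol=0.286, Σhalf²=0.082082
  -B: nom -44.460 → Σnom=-51.320; wc +0.300/-0.088 → slack +0.400/-0.561; half-tol=0.194, Σhalf²=0.119718
  -C: nom -3.900 → Σnom=-55.220; wc +0.240/-0.200 → slack +0.640/-0.761; half-tol=0.220, Σhalf²=0.168118
  +D: nom +46.380 → Σnom=-8.840; wc +0.240/-0.140 → slack +0.880/-0.901; half-tol=0.190, Σhalf²=0.204218
  +E: nom +1.500 → Σnom=-7.340; wc +0.470/-0.380 → slack +1.350/-1.281; half-tol=0.425, Σhalf²=0.384843
  -F: nom -37.000 → Σnom=-44.340; wc +0.025/-0.142 → slack +1.375/-1.423; half-tol=0.083, Σhalf²=0.391815
  -G: nom -30.200 → Σnom=-74.540; wc +0.270/-0.299 → slack +1.645/-1.722; half-tol=0.284, Σhalf²=0.472756
Nominal = -74.540. Worst-case = [-74.540 - 1.722, -74.540 + 1.645] = [-76.262, -72.895]. RSS = √0.472756 = 0.688.

nominal=-74.540 wc=[-76.262,-72.895] rss=0.688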